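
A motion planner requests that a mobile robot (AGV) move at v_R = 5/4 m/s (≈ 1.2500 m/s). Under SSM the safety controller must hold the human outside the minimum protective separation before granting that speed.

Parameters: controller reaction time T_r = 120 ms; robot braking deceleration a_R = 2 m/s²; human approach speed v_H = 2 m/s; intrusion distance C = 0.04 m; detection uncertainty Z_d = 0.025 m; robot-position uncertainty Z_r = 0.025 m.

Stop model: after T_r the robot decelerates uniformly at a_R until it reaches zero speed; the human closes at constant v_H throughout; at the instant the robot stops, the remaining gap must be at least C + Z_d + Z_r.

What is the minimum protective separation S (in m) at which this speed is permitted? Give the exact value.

S_min = 3393/1600 m = 2.1206 m

stop time T_s = (5/4)/2 = 0.6250 s
robot covers v_R·T_r = 1.2500·0.1200 = 0.1500 m before braking
braking distance = 1.2500²/(2·2.0000) = 0.3906 m
person approaches 2.0000·(0.1200+0.6250) = 1.4900 m
margins: 0.0400+0.0250+0.0250 = 0.0900 m
S_min ≈ 0.1500+0.3906+1.4900+0.0900  ⇒  S_min = 3393/1600 m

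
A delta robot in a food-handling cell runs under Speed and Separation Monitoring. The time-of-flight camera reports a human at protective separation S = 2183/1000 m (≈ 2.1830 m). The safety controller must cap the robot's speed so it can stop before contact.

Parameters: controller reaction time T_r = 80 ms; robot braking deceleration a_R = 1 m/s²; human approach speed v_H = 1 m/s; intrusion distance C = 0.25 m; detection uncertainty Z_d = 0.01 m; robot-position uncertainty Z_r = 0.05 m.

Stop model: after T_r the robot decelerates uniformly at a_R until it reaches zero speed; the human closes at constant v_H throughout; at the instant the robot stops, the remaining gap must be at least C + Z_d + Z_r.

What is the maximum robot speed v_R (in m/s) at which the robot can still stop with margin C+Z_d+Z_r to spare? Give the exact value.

collect terms ⇒ (1/2)·v_R² + (27/25)·v_R + (-1793/1000) = 0
  disc = (27/25)² − 4·(1/2)·(-1793/1000) = 11881/2500 ; √disc = 109/50
  v_R = (−(27/25) + 109/50) / (2·(1/2)) = 11/10 m/s
check:
braking lasts T_s = (11/10)/1 = 1.1000 s
reaction-phase robot travel = 1.1000·0.0800 = 0.0880 m
robot covers 1.1000·1.1000 − ½·1.0000·1.1000² = 0.6050 m while stopping
human over T_r+T_s: 1.0000·(0.0800+1.1000) = 1.1800 m
C+Z_d+Z_r = 0.2500+0.0100+0.0500 = 0.3100 m
sum ≈ 0.0880+0.6050+1.1800+0.3100 ≈ 2.1830 m = S ✓

v_R_max = 11/10 m/s = 1.1000 m/s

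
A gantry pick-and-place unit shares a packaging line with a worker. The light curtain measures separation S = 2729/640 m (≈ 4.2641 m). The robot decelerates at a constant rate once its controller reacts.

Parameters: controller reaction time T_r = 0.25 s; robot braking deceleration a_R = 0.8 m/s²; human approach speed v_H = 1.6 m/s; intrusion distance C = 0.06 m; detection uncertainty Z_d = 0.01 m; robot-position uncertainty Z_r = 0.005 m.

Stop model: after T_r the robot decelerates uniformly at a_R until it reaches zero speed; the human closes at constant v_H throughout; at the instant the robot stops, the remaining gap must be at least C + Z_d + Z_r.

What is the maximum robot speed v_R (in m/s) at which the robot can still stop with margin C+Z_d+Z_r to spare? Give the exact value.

at the boundary: (5/8)·v² + (9/4)·v + (-485/128) = 0
  disc = (9/4)² − 4·(5/8)·(-485/128) = 3721/256 ; √disc = 61/16
  v_R = (−(9/4) + 61/16) / (2·(5/8)) = 5/4 m/s
check:
braking lasts T_s = (5/4)/(4/5) = 1.5625 s
robot in T_r: 1.2500·0.2500 = 0.3125 m
robot under decel: 1.2500²/(2·0.8000) = 0.9766 m
person approaches 1.6000·(0.2500+1.5625) = 2.9000 m
residual clearance needed = 0.0600+0.0100+0.0050 = 0.0750 m
sum ≈ 0.3125+0.9766+2.9000+0.0750 ≈ 4.2641 m = S ✓

v_R_max = 5/4 m/s = 1.2500 m/s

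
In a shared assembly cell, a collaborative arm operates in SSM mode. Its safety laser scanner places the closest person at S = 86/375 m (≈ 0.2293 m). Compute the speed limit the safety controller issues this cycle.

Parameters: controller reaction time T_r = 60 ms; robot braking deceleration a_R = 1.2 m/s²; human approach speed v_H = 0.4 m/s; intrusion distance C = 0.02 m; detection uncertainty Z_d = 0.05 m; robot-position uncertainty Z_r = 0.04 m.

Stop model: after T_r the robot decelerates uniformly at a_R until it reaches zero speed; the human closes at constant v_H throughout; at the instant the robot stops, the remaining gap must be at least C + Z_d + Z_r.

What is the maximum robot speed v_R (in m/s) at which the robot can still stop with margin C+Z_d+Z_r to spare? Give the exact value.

quadratic (5/12)·v² + (59/150)·v + (-143/1500) = 0
  disc = (59/150)² − 4·(5/12)·(-143/1500) = 196/625 ; √disc = 14/25
  v_R = (−(59/150) + 14/25) / (2·(5/12)) = 1/5 m/s
check:
stop time T_s = (1/5)/(6/5) = 0.1667 s
robot covers v_R·T_r = 0.2000·0.0600 = 0.0120 m before braking
braking distance = 0.2000²/(2·1.2000) = 0.0167 m
person approaches 0.4000·(0.0600+0.1667) = 0.0907 m
residual clearance needed = 0.0200+0.0500+0.0400 = 0.1100 m
sum ≈ 0.0120+0.0167+0.0907+0.1100 ≈ 0.2293 m = S ✓

v_R_max = 1/5 m/s = 0.2000 m/s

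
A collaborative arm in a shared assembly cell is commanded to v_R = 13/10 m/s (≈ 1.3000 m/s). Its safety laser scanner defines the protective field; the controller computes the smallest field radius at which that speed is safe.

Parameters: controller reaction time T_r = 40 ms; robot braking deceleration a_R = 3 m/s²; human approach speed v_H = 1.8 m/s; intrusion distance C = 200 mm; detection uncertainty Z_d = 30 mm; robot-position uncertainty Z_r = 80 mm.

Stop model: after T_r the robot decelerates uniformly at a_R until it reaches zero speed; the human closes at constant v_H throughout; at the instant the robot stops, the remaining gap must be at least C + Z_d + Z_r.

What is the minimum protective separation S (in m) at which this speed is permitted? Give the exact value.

stop time T_s = (13/10)/3 = 0.4333 s
robot in T_r: 1.3000·0.0400 = 0.0520 m
robot under decel: 1.3000²/(2·3.0000) = 0.2817 m
person approaches 1.8000·(0.0400+0.4333) = 0.8520 m
C+Z_d+Z_r = 0.2000+0.0300+0.0800 = 0.3100 m
S_min ≈ 0.0520+0.2817+0.8520+0.3100  ⇒  S_min = 4487/3000 m

S_min = 4487/3000 m = 1.4957 m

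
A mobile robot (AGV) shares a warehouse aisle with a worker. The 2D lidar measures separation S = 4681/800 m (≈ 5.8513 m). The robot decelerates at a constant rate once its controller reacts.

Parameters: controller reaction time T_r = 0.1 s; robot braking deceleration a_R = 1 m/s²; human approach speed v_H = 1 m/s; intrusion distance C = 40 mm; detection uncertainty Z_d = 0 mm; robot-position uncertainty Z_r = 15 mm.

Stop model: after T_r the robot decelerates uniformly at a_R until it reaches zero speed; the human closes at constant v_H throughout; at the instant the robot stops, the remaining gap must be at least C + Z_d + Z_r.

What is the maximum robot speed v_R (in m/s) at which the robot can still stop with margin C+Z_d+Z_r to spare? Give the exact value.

v_R_max = 49/20 m/s = 2.4500 m/s

collect terms ⇒ (1/2)·v_R² + (11/10)·v_R + (-4557/800) = 0
  disc = (11/10)² − 4·(1/2)·(-4557/800) = 5041/400 ; √disc = 71/20
  v_R = (−(11/10) + 71/20) / (2·(1/2)) = 49/20 m/s
check:
T_s = v_R/a_R = (49/20)/1 = 2.4500 s
robot covers v_R·T_r = 2.4500·0.1000 = 0.2450 m before braking
robot covers 2.4500·2.4500 − ½·1.0000·2.4500² = 3.0013 m while stopping
human closes 1.0000·2.5500 = 2.5500 m
residual clearance needed = 0.0400+0.0000+0.0150 = 0.0550 m
sum ≈ 0.2450+3.0013+2.5500+0.0550 ≈ 5.8513 m = S ✓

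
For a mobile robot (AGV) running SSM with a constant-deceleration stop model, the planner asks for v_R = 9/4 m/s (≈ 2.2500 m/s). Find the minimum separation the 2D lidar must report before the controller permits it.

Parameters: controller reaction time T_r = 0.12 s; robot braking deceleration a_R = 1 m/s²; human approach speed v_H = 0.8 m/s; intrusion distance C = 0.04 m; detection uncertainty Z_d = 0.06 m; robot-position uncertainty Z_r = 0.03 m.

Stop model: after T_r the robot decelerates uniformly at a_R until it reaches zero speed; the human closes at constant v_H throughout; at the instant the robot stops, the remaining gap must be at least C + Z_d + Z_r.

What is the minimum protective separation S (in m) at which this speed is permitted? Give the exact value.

T_s = v_R/a_R = (9/4)/1 = 2.2500 s
reaction-phase robot travel = 2.2500·0.1200 = 0.2700 m
braking distance = 2.2500²/(2·1.0000) = 2.5312 m
person approaches 0.8000·(0.1200+2.2500) = 1.8960 m
margins: 0.0400+0.0600+0.0300 = 0.1300 m
S_min ≈ 0.2700+2.5312+1.8960+0.1300  ⇒  S_min = 19309/4000 m

S_min = 19309/4000 m = 4.8273 m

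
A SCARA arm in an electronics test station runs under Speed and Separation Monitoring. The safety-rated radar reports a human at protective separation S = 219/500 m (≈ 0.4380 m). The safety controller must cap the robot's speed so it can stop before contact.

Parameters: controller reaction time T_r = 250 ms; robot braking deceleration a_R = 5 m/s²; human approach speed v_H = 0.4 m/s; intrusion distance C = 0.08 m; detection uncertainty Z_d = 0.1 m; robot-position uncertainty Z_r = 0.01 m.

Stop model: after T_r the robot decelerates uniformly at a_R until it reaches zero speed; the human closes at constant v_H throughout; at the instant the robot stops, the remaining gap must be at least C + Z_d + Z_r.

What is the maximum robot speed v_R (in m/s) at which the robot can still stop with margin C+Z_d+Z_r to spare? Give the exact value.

v_R_max = 2/5 m/s = 0.4000 m/s

collect terms ⇒ (1/10)·v_R² + (33/100)·v_R + (-37/250) = 0
  disc = (33/100)² − 4·(1/10)·(-37/250) = 1681/10000 ; √disc = 41/100
  v_R = (−(33/100) + 41/100) / (2·(1/10)) = 2/5 m/s
check:
T_s = v_R/a_R = (2/5)/5 = 0.0800 s
reaction-phase robot travel = 0.4000·0.2500 = 0.1000 m
robot under decel: 0.4000²/(2·5.0000) = 0.0160 m
human closes 0.4000·0.3300 = 0.1320 m
margins: 0.0800+0.1000+0.0100 = 0.1900 m
sum ≈ 0.1000+0.0160+0.1320+0.1900 ≈ 0.4380 m = S ✓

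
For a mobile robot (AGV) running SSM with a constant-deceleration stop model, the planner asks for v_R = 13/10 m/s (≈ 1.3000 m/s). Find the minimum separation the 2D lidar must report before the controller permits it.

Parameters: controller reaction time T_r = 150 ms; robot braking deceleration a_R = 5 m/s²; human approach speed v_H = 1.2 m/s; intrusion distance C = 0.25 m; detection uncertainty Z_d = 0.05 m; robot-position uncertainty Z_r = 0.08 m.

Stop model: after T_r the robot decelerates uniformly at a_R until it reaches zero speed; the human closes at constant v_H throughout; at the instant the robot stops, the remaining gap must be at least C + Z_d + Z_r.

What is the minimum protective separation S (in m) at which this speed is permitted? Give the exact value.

stop time T_s = (13/10)/5 = 0.2600 s
robot in T_r: 1.3000·0.1500 = 0.1950 m
robot covers 1.3000·0.2600 − ½·5.0000·0.2600² = 0.1690 m while stopping
human over T_r+T_s: 1.2000·(0.1500+0.2600) = 0.4920 m
C+Z_d+Z_r = 0.2500+0.0500+0.0800 = 0.3800 m
S_min ≈ 0.1950+0.1690+0.4920+0.3800  ⇒  S_min = 309/250 m

S_min = 309/250 m = 1.2360 m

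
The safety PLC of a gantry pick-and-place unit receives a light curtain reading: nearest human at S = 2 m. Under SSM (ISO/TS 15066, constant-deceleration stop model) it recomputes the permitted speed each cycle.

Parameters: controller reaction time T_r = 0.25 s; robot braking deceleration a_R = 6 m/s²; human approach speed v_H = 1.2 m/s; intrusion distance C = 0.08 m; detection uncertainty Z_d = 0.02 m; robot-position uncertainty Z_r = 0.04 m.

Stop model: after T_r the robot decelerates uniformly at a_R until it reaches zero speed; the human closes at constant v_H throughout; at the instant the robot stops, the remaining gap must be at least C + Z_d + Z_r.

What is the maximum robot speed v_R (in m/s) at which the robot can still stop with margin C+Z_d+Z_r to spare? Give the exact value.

quadratic (1/12)·v² + (9/20)·v + (-39/25) = 0
  disc = (9/20)² − 4·(1/12)·(-39/25) = 289/400 ; √disc = 17/20
  v_R = (−(9/20) + 17/20) / (2·(1/12)) = 12/5 m/s
check:
stop time T_s = (12/5)/6 = 0.4000 s
robot covers v_R·T_r = 2.4000·0.2500 = 0.6000 m before braking
braking distance = 2.4000²/(2·6.0000) = 0.4800 m
person approaches 1.2000·(0.2500+0.4000) = 0.7800 m
margins: 0.0800+0.0200+0.0400 = 0.1400 m
sum ≈ 0.6000+0.4800+0.7800+0.1400 ≈ 2.0000 m = S ✓

v_R_max = 12/5 m/s = 2.4000 m/s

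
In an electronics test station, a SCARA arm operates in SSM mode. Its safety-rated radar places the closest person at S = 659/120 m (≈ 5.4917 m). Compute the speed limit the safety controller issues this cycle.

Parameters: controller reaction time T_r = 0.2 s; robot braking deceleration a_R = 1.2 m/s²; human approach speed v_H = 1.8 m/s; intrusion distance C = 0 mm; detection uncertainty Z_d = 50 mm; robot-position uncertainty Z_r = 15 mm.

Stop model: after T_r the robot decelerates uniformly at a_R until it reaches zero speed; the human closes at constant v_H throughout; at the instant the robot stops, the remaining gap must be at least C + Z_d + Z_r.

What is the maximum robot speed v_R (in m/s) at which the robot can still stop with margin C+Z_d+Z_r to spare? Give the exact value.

v_R_max = 2 m/s = 2.0000 m/s

at the boundary: (5/12)·v² + (17/10)·v + (-76/15) = 0
  disc = (17/10)² − 4·(5/12)·(-76/15) = 10201/900 ; √disc = 101/30
  v_R = (−(17/10) + 101/30) / (2·(5/12)) = 2 m/s
check:
T_s = v_R/a_R = 2/(6/5) = 1.6667 s
robot covers v_R·T_r = 2.0000·0.2000 = 0.4000 m before braking
robot under decel: 2.0000²/(2·1.2000) = 1.6667 m
human over T_r+T_s: 1.8000·(0.2000+1.6667) = 3.3600 m
margins: 0.0000+0.0500+0.0150 = 0.0650 m
sum ≈ 0.4000+1.6667+3.3600+0.0650 ≈ 5.4917 m = S ✓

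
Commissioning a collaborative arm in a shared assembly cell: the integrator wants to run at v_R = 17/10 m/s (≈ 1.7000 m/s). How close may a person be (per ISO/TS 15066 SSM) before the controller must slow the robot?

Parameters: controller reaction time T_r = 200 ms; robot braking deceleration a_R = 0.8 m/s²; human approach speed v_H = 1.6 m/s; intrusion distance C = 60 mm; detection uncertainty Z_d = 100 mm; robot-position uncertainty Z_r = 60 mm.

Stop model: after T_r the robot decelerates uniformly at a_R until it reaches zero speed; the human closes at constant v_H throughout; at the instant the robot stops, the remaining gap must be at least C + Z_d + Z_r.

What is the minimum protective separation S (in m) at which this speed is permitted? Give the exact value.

S_min = 4869/800 m = 6.0862 m

stop time T_s = (17/10)/(4/5) = 2.1250 s
reaction-phase robot travel = 1.7000·0.2000 = 0.3400 m
robot under decel: 1.7000²/(2·0.8000) = 1.8062 m
human over T_r+T_s: 1.6000·(0.2000+2.1250) = 3.7200 m
C+Z_d+Z_r = 0.0600+0.1000+0.0600 = 0.2200 m
S_min ≈ 0.3400+1.8062+3.7200+0.2200  ⇒  S_min = 4869/800 m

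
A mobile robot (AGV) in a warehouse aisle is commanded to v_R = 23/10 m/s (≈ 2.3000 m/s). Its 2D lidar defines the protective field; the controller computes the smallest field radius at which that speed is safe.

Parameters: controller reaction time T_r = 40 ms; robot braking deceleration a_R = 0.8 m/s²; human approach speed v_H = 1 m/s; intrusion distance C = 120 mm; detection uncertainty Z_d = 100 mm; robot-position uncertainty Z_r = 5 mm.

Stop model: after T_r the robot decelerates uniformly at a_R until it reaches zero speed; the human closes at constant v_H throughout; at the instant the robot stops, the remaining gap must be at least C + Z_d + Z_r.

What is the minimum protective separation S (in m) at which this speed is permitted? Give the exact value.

S_min = 26153/4000 m = 6.5382 m

braking lasts T_s = (23/10)/(4/5) = 2.8750 s
reaction-phase robot travel = 2.3000·0.0400 = 0.0920 m
braking distance = 2.3000²/(2·0.8000) = 3.3062 m
person approaches 1.0000·(0.0400+2.8750) = 2.9150 m
C+Z_d+Z_r = 0.1200+0.1000+0.0050 = 0.2250 m
S_min ≈ 0.0920+3.3062+2.9150+0.2250  ⇒  S_min = 26153/4000 m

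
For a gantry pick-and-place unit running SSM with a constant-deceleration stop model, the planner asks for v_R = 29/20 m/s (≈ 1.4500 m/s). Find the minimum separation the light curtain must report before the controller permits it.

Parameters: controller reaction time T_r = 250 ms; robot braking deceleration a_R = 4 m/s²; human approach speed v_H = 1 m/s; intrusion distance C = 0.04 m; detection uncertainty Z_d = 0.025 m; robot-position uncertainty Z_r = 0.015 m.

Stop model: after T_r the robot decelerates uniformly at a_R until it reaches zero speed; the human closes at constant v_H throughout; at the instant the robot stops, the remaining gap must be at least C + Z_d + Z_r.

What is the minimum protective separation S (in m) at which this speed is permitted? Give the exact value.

T_s = v_R/a_R = (29/20)/4 = 0.3625 s
robot covers v_R·T_r = 1.4500·0.2500 = 0.3625 m before braking
robot under decel: 1.4500²/(2·4.0000) = 0.2628 m
human over T_r+T_s: 1.0000·(0.2500+0.3625) = 0.6125 m
residual clearance needed = 0.0400+0.0250+0.0150 = 0.0800 m
S_min ≈ 0.3625+0.2628+0.6125+0.0800  ⇒  S_min = 4217/3200 m

S_min = 4217/3200 m = 1.3178 m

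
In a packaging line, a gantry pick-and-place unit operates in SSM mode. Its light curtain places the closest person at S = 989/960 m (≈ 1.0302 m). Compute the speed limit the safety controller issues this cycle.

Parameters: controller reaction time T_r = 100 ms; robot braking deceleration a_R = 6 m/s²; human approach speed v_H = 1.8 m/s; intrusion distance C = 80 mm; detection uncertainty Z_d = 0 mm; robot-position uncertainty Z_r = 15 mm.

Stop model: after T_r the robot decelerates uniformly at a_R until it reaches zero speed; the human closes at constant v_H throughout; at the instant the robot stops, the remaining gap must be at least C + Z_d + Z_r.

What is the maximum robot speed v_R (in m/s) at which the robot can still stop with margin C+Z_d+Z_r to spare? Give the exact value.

collect terms ⇒ (1/12)·v_R² + (2/5)·v_R + (-145/192) = 0
  disc = (2/5)² − 4·(1/12)·(-145/192) = 5929/14400 ; √disc = 77/120
  v_R = (−(2/5) + 77/120) / (2·(1/12)) = 29/20 m/s
check:
braking lasts T_s = (29/20)/6 = 0.2417 s
reaction-phase robot travel = 1.4500·0.1000 = 0.1450 m
robot covers 1.4500·0.2417 − ½·6.0000·0.2417² = 0.1752 m while stopping
human over T_r+T_s: 1.8000·(0.1000+0.2417) = 0.6150 m
margins: 0.0800+0.0000+0.0150 = 0.0950 m
sum ≈ 0.1450+0.1752+0.6150+0.0950 ≈ 1.0302 m = S ✓

v_R_max = 29/20 m/s = 1.4500 m/s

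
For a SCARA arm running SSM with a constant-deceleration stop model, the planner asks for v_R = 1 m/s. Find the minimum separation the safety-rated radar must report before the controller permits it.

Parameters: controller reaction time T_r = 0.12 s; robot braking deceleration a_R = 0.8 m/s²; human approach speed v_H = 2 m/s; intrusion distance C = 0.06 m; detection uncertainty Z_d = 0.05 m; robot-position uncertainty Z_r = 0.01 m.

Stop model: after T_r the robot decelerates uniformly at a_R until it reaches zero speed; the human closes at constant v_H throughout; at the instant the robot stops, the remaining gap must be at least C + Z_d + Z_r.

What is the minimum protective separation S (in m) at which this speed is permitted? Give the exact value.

S_min = 721/200 m = 3.6050 m

braking lasts T_s = 1/(4/5) = 1.2500 s
robot in T_r: 1.0000·0.1200 = 0.1200 m
robot under decel: 1.0000²/(2·0.8000) = 0.6250 m
human closes 2.0000·1.3700 = 2.7400 m
margins: 0.0600+0.0500+0.0100 = 0.1200 m
S_min ≈ 0.1200+0.6250+2.7400+0.1200  ⇒  S_min = 721/200 m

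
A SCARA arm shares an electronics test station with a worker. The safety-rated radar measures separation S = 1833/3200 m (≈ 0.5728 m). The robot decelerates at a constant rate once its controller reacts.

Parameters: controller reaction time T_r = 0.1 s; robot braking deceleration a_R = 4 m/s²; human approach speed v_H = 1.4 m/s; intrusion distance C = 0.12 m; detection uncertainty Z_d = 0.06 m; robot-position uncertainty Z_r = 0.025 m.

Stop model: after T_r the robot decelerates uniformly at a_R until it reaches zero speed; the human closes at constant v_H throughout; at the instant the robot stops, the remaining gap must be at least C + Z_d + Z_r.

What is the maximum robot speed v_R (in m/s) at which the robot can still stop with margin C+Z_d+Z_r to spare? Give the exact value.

v_R_max = 9/20 m/s = 0.4500 m/s

collect terms ⇒ (1/8)·v_R² + (9/20)·v_R + (-729/3200) = 0
  disc = (9/20)² − 4·(1/8)·(-729/3200) = 81/256 ; √disc = 9/16
  v_R = (−(9/20) + 9/16) / (2·(1/8)) = 9/20 m/s
check:
braking lasts T_s = (9/20)/4 = 0.1125 s
robot in T_r: 0.4500·0.1000 = 0.0450 m
robot covers 0.4500·0.1125 − ½·4.0000·0.1125² = 0.0253 m while stopping
human closes 1.4000·0.2125 = 0.2975 m
margins: 0.1200+0.0600+0.0250 = 0.2050 m
sum ≈ 0.0450+0.0253+0.2975+0.2050 ≈ 0.5728 m = S ✓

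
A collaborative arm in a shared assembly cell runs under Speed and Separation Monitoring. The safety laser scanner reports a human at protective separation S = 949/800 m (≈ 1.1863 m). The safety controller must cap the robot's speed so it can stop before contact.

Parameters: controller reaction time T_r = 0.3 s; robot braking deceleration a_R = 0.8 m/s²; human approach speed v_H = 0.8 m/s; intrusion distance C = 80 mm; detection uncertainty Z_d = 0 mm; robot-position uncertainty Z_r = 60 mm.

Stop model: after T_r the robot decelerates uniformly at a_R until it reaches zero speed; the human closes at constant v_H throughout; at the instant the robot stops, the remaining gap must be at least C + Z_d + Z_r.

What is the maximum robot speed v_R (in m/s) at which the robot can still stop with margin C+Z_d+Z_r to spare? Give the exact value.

v_R_max = 1/2 m/s = 0.5000 m/s

quadratic (5/8)·v² + (13/10)·v + (-129/160) = 0
  disc = (13/10)² − 4·(5/8)·(-129/160) = 5929/1600 ; √disc = 77/40
  v_R = (−(13/10) + 77/40) / (2·(5/8)) = 1/2 m/s
check:
stop time T_s = (1/2)/(4/5) = 0.6250 s
reaction-phase robot travel = 0.5000·0.3000 = 0.1500 m
robot under decel: 0.5000²/(2·0.8000) = 0.1562 m
person approaches 0.8000·(0.3000+0.6250) = 0.7400 m
C+Z_d+Z_r = 0.0800+0.0000+0.0600 = 0.1400 m
sum ≈ 0.1500+0.1562+0.7400+0.1400 ≈ 1.1863 m = S ✓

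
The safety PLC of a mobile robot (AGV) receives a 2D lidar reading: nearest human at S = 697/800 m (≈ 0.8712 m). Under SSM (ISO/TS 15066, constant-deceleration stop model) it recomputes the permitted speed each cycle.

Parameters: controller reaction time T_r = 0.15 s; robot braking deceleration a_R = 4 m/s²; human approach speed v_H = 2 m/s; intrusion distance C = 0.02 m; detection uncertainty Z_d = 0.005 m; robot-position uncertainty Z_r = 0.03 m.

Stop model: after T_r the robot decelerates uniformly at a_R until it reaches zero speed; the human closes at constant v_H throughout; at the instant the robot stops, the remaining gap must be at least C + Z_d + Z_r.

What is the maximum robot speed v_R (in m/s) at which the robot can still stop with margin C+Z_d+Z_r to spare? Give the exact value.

v_R_max = 7/10 m/s = 0.7000 m/s

quadratic (1/8)·v² + (13/20)·v + (-413/800) = 0
  disc = (13/20)² − 4·(1/8)·(-413/800) = 1089/1600 ; √disc = 33/40
  v_R = (−(13/20) + 33/40) / (2·(1/8)) = 7/10 m/s
check:
stop time T_s = (7/10)/4 = 0.1750 s
robot covers v_R·T_r = 0.7000·0.1500 = 0.1050 m before braking
robot covers 0.7000·0.1750 − ½·4.0000·0.1750² = 0.0612 m while stopping
person approaches 2.0000·(0.1500+0.1750) = 0.6500 m
C+Z_d+Z_r = 0.0200+0.0050+0.0300 = 0.0550 m
sum ≈ 0.1050+0.0612+0.6500+0.0550 ≈ 0.8712 m = S ✓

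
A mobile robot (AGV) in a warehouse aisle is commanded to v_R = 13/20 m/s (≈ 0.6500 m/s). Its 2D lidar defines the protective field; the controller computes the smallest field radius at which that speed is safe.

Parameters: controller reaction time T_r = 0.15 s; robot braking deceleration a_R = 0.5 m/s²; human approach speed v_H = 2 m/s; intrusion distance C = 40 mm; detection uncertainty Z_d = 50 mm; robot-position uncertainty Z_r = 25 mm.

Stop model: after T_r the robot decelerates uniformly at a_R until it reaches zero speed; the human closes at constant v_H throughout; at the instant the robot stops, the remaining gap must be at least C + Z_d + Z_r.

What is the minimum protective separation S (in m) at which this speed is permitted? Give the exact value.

S_min = 707/200 m = 3.5350 m

T_s = v_R/a_R = (13/20)/(1/2) = 1.3000 s
reaction-phase robot travel = 0.6500·0.1500 = 0.0975 m
robot under decel: 0.6500²/(2·0.5000) = 0.4225 m
human closes 2.0000·1.4500 = 2.9000 m
C+Z_d+Z_r = 0.0400+0.0500+0.0250 = 0.1150 m
S_min ≈ 0.0975+0.4225+2.9000+0.1150  ⇒  S_min = 707/200 m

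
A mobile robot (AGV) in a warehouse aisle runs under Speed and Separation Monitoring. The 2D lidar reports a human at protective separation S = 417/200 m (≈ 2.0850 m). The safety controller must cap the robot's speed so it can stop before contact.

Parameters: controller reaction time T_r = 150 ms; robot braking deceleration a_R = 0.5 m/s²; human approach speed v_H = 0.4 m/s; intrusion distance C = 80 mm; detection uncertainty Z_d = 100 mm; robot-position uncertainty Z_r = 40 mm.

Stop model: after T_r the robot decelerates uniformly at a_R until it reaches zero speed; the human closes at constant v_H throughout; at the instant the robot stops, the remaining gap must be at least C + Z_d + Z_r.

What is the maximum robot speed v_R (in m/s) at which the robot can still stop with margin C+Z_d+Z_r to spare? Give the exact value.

quadratic (1)·v² + (19/20)·v + (-361/200) = 0
  disc = (19/20)² − 4·(1)·(-361/200) = 3249/400 ; √disc = 57/20
  v_R = (−(19/20) + 57/20) / (2·(1)) = 19/20 m/s
check:
stop time T_s = (19/20)/(1/2) = 1.9000 s
robot in T_r: 0.9500·0.1500 = 0.1425 m
robot under decel: 0.9500²/(2·0.5000) = 0.9025 m
human over T_r+T_s: 0.4000·(0.1500+1.9000) = 0.8200 m
margins: 0.0800+0.1000+0.0400 = 0.2200 m
sum ≈ 0.1425+0.9025+0.8200+0.2200 ≈ 2.0850 m = S ✓

v_R_max = 19/20 m/s = 0.9500 m/s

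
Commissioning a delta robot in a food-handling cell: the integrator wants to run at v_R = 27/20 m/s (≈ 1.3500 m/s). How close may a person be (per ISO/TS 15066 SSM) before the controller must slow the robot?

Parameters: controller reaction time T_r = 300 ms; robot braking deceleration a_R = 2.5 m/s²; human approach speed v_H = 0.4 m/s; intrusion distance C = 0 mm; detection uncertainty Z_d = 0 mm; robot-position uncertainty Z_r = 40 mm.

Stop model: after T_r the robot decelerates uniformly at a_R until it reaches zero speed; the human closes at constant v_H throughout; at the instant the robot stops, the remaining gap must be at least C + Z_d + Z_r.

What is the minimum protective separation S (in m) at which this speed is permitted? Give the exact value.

braking lasts T_s = (27/20)/(5/2) = 0.5400 s
reaction-phase robot travel = 1.3500·0.3000 = 0.4050 m
robot covers 1.3500·0.5400 − ½·2.5000·0.5400² = 0.3645 m while stopping
human closes 0.4000·0.8400 = 0.3360 m
residual clearance needed = 0.0000+0.0000+0.0400 = 0.0400 m
S_min ≈ 0.4050+0.3645+0.3360+0.0400  ⇒  S_min = 2291/2000 m

S_min = 2291/2000 m = 1.1455 m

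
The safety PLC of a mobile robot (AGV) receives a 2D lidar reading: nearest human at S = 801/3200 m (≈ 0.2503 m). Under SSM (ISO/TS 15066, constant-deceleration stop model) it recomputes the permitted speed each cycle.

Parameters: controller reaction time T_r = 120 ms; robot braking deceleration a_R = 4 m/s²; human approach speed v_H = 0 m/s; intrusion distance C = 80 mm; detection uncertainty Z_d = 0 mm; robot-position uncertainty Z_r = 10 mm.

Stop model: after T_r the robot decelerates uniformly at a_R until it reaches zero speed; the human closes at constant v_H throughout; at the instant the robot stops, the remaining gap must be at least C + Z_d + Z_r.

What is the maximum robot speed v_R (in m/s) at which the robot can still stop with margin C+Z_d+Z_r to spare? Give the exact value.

collect terms ⇒ (1/8)·v_R² + (3/25)·v_R + (-513/3200) = 0
  disc = (3/25)² − 4·(1/8)·(-513/3200) = 15129/160000 ; √disc = 123/400
  v_R = (−(3/25) + 123/400) / (2·(1/8)) = 3/4 m/s
check:
T_s = v_R/a_R = (3/4)/4 = 0.1875 s
reaction-phase robot travel = 0.7500·0.1200 = 0.0900 m
robot covers 0.7500·0.1875 − ½·4.0000·0.1875² = 0.0703 m while stopping
human over T_r+T_s: 0.0000·(0.1200+0.1875) = 0.0000 m
margins: 0.0800+0.0000+0.0100 = 0.0900 m
sum ≈ 0.0900+0.0703+0.0000+0.0900 ≈ 0.2503 m = S ✓

v_R_max = 3/4 m/s = 0.7500 m/s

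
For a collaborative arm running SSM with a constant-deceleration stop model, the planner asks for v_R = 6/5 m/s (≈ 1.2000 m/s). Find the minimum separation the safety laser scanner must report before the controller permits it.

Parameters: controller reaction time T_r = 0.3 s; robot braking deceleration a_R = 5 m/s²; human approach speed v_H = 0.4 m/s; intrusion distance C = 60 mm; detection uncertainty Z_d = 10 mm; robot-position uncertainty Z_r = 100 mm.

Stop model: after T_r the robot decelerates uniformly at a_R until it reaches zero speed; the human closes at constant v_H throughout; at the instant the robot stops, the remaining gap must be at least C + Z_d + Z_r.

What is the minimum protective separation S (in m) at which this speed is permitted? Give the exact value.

stop time T_s = (6/5)/5 = 0.2400 s
robot covers v_R·T_r = 1.2000·0.3000 = 0.3600 m before braking
robot under decel: 1.2000²/(2·5.0000) = 0.1440 m
human over T_r+T_s: 0.4000·(0.3000+0.2400) = 0.2160 m
C+Z_d+Z_r = 0.0600+0.0100+0.1000 = 0.1700 m
S_min ≈ 0.3600+0.1440+0.2160+0.1700  ⇒  S_min = 89/100 m

S_min = 89/100 m = 0.8900 m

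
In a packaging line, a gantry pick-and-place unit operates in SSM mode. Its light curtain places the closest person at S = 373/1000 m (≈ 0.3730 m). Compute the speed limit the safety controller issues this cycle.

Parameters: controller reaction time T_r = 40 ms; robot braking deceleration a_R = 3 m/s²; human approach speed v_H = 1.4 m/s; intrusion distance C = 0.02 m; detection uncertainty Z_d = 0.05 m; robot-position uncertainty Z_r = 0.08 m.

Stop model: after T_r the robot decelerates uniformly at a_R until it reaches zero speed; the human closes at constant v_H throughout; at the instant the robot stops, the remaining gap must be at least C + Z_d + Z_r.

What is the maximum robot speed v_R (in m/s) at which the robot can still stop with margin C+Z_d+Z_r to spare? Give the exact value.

at the boundary: (1/6)·v² + (38/75)·v + (-167/1000) = 0
  disc = (38/75)² − 4·(1/6)·(-167/1000) = 8281/22500 ; √disc = 91/150
  v_R = (−(38/75) + 91/150) / (2·(1/6)) = 3/10 m/s
check:
T_s = v_R/a_R = (3/10)/3 = 0.1000 s
robot in T_r: 0.3000·0.0400 = 0.0120 m
robot covers 0.3000·0.1000 − ½·3.0000·0.1000² = 0.0150 m while stopping
human closes 1.4000·0.1400 = 0.1960 m
residual clearance needed = 0.0200+0.0500+0.0800 = 0.1500 m
sum ≈ 0.0120+0.0150+0.1960+0.1500 ≈ 0.3730 m = S ✓

v_R_max = 3/10 m/s = 0.3000 m/s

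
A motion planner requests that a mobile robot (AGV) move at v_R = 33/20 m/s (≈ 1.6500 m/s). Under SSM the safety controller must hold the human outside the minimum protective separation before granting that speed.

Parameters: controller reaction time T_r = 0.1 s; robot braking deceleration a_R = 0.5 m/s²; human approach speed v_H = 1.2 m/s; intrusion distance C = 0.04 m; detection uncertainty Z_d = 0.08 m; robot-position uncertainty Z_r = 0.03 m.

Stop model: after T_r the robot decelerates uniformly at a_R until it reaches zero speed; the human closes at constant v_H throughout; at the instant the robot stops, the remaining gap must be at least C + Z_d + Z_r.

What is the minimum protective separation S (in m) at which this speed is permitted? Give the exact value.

braking lasts T_s = (33/20)/(1/2) = 3.3000 s
robot covers v_R·T_r = 1.6500·0.1000 = 0.1650 m before braking
braking distance = 1.6500²/(2·0.5000) = 2.7225 m
human closes 1.2000·3.4000 = 4.0800 m
residual clearance needed = 0.0400+0.0800+0.0300 = 0.1500 m
S_min ≈ 0.1650+2.7225+4.0800+0.1500  ⇒  S_min = 2847/400 m

S_min = 2847/400 m = 7.1175 m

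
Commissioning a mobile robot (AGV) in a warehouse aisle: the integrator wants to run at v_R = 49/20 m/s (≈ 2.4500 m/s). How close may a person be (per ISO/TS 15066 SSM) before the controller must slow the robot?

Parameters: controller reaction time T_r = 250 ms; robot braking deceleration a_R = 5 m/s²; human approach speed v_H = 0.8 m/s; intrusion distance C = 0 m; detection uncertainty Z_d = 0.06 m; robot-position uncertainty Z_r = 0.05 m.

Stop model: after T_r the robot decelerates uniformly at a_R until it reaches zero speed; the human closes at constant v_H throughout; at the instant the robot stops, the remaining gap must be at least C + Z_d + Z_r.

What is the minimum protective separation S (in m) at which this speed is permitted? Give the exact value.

S_min = 7659/4000 m = 1.9147 m

stop time T_s = (49/20)/5 = 0.4900 s
robot covers v_R·T_r = 2.4500·0.2500 = 0.6125 m before braking
robot under decel: 2.4500²/(2·5.0000) = 0.6002 m
human over T_r+T_s: 0.8000·(0.2500+0.4900) = 0.5920 m
residual clearance needed = 0.0000+0.0600+0.0500 = 0.1100 m
S_min ≈ 0.6125+0.6002+0.5920+0.1100  ⇒  S_min = 7659/4000 m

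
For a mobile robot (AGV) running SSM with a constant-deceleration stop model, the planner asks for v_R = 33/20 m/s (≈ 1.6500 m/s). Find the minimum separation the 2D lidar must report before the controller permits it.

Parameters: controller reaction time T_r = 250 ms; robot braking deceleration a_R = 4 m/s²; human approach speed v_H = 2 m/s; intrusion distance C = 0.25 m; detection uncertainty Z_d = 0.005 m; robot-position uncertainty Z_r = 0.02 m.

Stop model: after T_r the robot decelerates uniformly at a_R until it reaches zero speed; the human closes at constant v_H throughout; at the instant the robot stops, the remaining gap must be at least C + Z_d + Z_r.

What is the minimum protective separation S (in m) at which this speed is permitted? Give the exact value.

S_min = 7529/3200 m = 2.3528 m

stop time T_s = (33/20)/4 = 0.4125 s
reaction-phase robot travel = 1.6500·0.2500 = 0.4125 m
braking distance = 1.6500²/(2·4.0000) = 0.3403 m
human closes 2.0000·0.6625 = 1.3250 m
margins: 0.2500+0.0050+0.0200 = 0.2750 m
S_min ≈ 0.4125+0.3403+1.3250+0.2750  ⇒  S_min = 7529/3200 m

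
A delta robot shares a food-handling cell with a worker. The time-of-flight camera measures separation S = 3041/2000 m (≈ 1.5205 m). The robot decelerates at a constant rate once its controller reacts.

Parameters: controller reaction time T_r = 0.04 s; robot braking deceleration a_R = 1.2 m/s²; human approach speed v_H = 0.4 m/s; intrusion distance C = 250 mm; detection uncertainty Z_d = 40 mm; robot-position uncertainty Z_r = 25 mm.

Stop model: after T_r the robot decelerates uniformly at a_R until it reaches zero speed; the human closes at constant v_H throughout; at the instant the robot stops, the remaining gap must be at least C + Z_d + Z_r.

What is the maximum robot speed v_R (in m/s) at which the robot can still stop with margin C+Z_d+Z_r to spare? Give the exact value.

v_R_max = 13/10 m/s = 1.3000 m/s

at the boundary: (5/12)·v² + (28/75)·v + (-2379/2000) = 0
  disc = (28/75)² − 4·(5/12)·(-2379/2000) = 190969/90000 ; √disc = 437/300
  v_R = (−(28/75) + 437/300) / (2·(5/12)) = 13/10 m/s
check:
stop time T_s = (13/10)/(6/5) = 1.0833 s
reaction-phase robot travel = 1.3000·0.0400 = 0.0520 m
robot under decel: 1.3000²/(2·1.2000) = 0.7042 m
human closes 0.4000·1.1233 = 0.4493 m
margins: 0.2500+0.0400+0.0250 = 0.3150 m
sum ≈ 0.0520+0.7042+0.4493+0.3150 ≈ 1.5205 m = S ✓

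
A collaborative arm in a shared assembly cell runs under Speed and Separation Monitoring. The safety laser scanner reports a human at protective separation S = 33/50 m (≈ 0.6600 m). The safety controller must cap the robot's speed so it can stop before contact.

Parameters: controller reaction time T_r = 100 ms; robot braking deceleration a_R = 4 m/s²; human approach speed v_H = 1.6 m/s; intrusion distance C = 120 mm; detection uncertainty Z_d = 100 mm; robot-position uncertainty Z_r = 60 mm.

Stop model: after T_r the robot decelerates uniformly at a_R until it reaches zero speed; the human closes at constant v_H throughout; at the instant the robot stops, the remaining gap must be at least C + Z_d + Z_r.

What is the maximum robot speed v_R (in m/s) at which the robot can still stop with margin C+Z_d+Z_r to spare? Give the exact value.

v_R_max = 2/5 m/s = 0.4000 m/s

at the boundary: (1/8)·v² + (1/2)·v + (-11/50) = 0
  disc = (1/2)² − 4·(1/8)·(-11/50) = 9/25 ; √disc = 3/5
  v_R = (−(1/2) + 3/5) / (2·(1/8)) = 2/5 m/s
check:
stop time T_s = (2/5)/4 = 0.1000 s
robot in T_r: 0.4000·0.1000 = 0.0400 m
robot covers 0.4000·0.1000 − ½·4.0000·0.1000² = 0.0200 m while stopping
human closes 1.6000·0.2000 = 0.3200 m
margins: 0.1200+0.1000+0.0600 = 0.2800 m
sum ≈ 0.0400+0.0200+0.3200+0.2800 ≈ 0.6600 m = S ✓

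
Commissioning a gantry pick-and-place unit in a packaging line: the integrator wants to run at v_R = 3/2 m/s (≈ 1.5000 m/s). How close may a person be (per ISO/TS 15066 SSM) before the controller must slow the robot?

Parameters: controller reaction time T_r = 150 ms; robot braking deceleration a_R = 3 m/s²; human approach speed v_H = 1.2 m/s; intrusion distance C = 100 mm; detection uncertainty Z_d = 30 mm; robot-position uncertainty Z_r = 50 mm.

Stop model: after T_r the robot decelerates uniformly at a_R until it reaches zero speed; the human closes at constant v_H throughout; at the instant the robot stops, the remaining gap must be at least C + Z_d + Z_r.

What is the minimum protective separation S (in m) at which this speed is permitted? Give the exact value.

S_min = 39/25 m = 1.5600 m

braking lasts T_s = (3/2)/3 = 0.5000 s
robot covers v_R·T_r = 1.5000·0.1500 = 0.2250 m before braking
braking distance = 1.5000²/(2·3.0000) = 0.3750 m
human closes 1.2000·0.6500 = 0.7800 m
C+Z_d+Z_r = 0.1000+0.0300+0.0500 = 0.1800 m
S_min ≈ 0.2250+0.3750+0.7800+0.1800  ⇒  S_min = 39/25 m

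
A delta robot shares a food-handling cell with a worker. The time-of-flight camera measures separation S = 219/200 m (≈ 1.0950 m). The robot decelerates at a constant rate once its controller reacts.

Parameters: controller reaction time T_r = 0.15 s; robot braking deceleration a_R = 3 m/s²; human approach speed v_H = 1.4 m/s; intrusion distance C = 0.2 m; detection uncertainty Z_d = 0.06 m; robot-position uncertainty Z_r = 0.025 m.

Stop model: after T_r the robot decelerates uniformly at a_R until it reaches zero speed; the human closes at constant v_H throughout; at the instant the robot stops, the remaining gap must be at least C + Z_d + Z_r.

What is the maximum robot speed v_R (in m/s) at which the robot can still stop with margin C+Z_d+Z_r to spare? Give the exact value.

v_R_max = 4/5 m/s = 0.8000 m/s

collect terms ⇒ (1/6)·v_R² + (37/60)·v_R + (-3/5) = 0
  disc = (37/60)² − 4·(1/6)·(-3/5) = 2809/3600 ; √disc = 53/60
  v_R = (−(37/60) + 53/60) / (2·(1/6)) = 4/5 m/s
check:
braking lasts T_s = (4/5)/3 = 0.2667 s
reaction-phase robot travel = 0.8000·0.1500 = 0.1200 m
robot under decel: 0.8000²/(2·3.0000) = 0.1067 m
human closes 1.4000·0.4167 = 0.5833 m
margins: 0.2000+0.0600+0.0250 = 0.2850 m
sum ≈ 0.1200+0.1067+0.5833+0.2850 ≈ 1.0950 m = S ✓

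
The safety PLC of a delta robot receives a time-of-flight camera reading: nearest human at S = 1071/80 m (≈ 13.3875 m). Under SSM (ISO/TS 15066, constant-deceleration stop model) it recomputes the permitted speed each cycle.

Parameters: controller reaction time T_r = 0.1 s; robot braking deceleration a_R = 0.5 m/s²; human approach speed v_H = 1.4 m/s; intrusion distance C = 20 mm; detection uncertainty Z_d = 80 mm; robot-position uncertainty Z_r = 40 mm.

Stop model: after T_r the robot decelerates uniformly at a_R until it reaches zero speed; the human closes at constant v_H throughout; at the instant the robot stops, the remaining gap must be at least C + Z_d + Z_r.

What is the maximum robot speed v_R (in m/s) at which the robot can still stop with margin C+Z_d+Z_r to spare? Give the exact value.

v_R_max = 49/20 m/s = 2.4500 m/s

at the boundary: (1)·v² + (29/10)·v + (-5243/400) = 0
  disc = (29/10)² − 4·(1)·(-5243/400) = 1521/25 ; √disc = 39/5
  v_R = (−(29/10) + 39/5) / (2·(1)) = 49/20 m/s
check:
stop time T_s = (49/20)/(1/2) = 4.9000 s
robot in T_r: 2.4500·0.1000 = 0.2450 m
robot covers 2.4500·4.9000 − ½·0.5000·4.9000² = 6.0025 m while stopping
person approaches 1.4000·(0.1000+4.9000) = 7.0000 m
margins: 0.0200+0.0800+0.0400 = 0.1400 m
sum ≈ 0.2450+6.0025+7.0000+0.1400 ≈ 13.3875 m = S ✓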